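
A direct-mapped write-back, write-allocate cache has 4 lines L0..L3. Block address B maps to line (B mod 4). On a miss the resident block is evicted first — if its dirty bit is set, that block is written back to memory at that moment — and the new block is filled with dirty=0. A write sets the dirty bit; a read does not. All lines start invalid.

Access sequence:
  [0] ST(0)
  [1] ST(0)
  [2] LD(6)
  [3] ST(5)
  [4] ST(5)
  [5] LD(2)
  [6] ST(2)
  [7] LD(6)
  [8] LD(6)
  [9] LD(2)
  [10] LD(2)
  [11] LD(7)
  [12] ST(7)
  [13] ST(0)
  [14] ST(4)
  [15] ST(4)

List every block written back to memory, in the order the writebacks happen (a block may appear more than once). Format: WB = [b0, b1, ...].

WB = [2, 0]

0: W B0 -> L0 miss  d=D]
1: W B0 -> L0 hit  d=D]
2: R B6 -> L2 miss  d=-]
3: W B5 -> L1 miss  d=D]
4: W B5 -> L1 hit  d=D]
5: R B2 -> L2 miss  d=-]
6: W B2 -> L2 hit  d=D]
7: R B6 -> L2 miss wb->B2  d=-]
8: R B6 -> L2 hit  d=-]
9: R B2 -> L2 miss  d=-]
10: R B2 -> L2 hit  d=-]
11: R B7 -> L3 miss  d=-]
12: W B7 -> L3 hit  d=D]
13: W B0 -> L0 hit  d=D]
14: W B4 -> L0 miss wb->B0  d=D]
15: W B4 -> L0 hit  d=D]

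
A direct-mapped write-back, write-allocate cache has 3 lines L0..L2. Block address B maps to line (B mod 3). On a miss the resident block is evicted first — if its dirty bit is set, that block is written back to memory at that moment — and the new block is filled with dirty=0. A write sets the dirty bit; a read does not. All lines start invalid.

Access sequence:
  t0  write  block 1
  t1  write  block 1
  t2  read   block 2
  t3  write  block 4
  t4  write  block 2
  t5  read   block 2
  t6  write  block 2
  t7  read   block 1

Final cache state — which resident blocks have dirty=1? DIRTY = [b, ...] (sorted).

DIRTY = [2]

  0 | W B1 → L1 miss [D]
  1 | W B1 → L1 hit [D]
  2 | R B2 → L2 miss [-]
  3 | W B4 → L1 miss wb→B1 [D]
  4 | W B2 → L2 hit [D]
  5 | R B2 → L2 hit [D]
  6 | W B2 → L2 hit [D]
  7 | R B1 → L1 miss wb→B4 [-]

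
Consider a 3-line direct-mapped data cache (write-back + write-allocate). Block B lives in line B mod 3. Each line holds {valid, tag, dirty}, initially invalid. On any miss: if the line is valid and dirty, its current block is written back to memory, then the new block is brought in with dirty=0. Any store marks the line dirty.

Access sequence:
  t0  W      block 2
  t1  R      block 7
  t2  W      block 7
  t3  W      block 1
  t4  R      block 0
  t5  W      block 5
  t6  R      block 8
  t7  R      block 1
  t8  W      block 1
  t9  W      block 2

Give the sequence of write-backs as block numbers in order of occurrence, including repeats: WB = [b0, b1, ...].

  0 | W B2 → L2 miss [D]
  1 | R B7 → L1 miss [-]
  2 | W B7 → L1 hit [D]
  3 | W B1 → L1 miss wb→B7 [D]
  4 | R B0 → L0 miss [-]
  5 | W B5 → L2 miss wb→B2 [D]
  6 | R B8 → L2 miss wb→B5 [-]
  7 | R B1 → L1 hit [D]
  8 | W B1 → L1 hit [D]
  9 | W B2 → L2 miss [D]

WB = [7, 2, 5]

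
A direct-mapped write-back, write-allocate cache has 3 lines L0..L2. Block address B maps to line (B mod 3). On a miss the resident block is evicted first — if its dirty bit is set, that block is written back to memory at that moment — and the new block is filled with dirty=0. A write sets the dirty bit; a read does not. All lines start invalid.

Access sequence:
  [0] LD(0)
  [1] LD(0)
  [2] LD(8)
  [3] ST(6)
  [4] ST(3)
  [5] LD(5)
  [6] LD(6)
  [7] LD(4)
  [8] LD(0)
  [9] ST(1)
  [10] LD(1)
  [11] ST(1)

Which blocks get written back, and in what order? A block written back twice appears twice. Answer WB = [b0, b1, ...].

0: R B0 -> L0 miss  d=-]
1: R B0 -> L0 hit  d=-]
2: R B8 -> L2 miss  d=-]
3: W B6 -> L0 miss  d=D]
4: W B3 -> L0 miss wb->B6  d=D]
5: R B5 -> L2 miss  d=-]
6: R B6 -> L0 miss wb->B3  d=-]
7: R B4 -> L1 miss  d=-]
8: R B0 -> L0 miss  d=-]
9: W B1 -> L1 miss  d=D]
10: R B1 -> L1 hit  d=D]
11: W B1 -> L1 hit  d=D]

WB = [6, 3]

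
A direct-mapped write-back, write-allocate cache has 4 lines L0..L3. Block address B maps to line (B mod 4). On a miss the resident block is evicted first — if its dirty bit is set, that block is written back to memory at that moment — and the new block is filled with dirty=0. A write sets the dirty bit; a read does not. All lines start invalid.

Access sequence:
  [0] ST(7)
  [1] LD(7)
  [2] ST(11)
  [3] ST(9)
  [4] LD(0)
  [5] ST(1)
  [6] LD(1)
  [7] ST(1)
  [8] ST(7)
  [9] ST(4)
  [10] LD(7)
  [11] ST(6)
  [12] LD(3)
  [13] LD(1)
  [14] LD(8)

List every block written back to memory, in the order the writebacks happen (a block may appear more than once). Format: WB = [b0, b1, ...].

0: W B7 → L3 miss [D]
1: R B7 → L3 hit [D]
2: W B11 → L3 miss wb→B7 [D]
3: W B9 → L1 miss [D]
4: R B0 → L0 miss [-]
5: W B1 → L1 miss wb→B9 [D]
6: R B1 → L1 hit [D]
7: W B1 → L1 hit [D]
8: W B7 → L3 miss wb→B11 [D]
9: W B4 → L0 miss [D]
10: R B7 → L3 hit [D]
11: W B6 → L2 miss [D]
12: R B3 → L3 miss wb→B7 [-]
13: R B1 → L1 hit [D]
14: R B8 → L0 miss wb→B4 [-]

WB = [7, 9, 11, 7, 4]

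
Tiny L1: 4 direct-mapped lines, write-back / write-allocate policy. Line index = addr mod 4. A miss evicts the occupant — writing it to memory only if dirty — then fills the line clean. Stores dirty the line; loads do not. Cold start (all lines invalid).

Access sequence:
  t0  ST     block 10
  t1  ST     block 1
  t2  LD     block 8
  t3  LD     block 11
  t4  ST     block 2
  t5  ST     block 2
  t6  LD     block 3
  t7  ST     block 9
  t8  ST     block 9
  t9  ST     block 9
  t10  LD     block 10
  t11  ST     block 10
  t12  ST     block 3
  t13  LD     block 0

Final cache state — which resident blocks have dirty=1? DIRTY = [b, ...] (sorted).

DIRTY = [3, 9, 10]

0: W B10 → L2 miss [D]
1: W B1 → L1 miss [D]
2: R B8 → L0 miss [-]
3: R B11 → L3 miss [-]
4: W B2 → L2 miss wb→B10 [D]
5: W B2 → L2 hit [D]
6: R B3 → L3 miss [-]
7: W B9 → L1 miss wb→B1 [D]
8: W B9 → L1 hit [D]
9: W B9 → L1 hit [D]
10: R B10 → L2 miss wb→B2 [-]
11: W B10 → L2 hit [D]
12: W B3 → L3 hit [D]
13: R B0 → L0 miss [-]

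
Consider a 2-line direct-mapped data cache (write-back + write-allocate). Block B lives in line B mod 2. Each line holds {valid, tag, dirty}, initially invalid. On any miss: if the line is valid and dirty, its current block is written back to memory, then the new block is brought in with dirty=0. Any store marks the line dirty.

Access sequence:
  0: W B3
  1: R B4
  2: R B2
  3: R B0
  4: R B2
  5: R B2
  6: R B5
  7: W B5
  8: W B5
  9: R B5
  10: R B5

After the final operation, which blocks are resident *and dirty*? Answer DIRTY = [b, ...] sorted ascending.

0: W B3 → L1 miss [D]
1: R B4 → L0 miss [-]
2: R B2 → L0 miss [-]
3: R B0 → L0 miss [-]
4: R B2 → L0 miss [-]
5: R B2 → L0 hit [-]
6: R B5 → L1 miss wb→B3 [-]
7: W B5 → L1 hit [D]
8: W B5 → L1 hit [D]
9: R B5 → L1 hit [D]
10: R B5 → L1 hit [D]

DIRTY = [5]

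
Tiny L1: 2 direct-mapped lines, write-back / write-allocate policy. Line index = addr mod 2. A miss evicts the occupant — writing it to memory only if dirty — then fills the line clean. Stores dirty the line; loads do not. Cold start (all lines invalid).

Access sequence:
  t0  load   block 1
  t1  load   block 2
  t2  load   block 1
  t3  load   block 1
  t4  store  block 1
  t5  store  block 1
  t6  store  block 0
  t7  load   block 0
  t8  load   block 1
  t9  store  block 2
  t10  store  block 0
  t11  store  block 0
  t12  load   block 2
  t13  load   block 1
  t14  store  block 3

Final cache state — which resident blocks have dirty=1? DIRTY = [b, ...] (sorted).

DIRTY = [3]

  0 | R B1 → L1 miss [-]
  1 | R B2 → L0 miss [-]
  2 | R B1 → L1 hit [-]
  3 | R B1 → L1 hit [-]
  4 | W B1 → L1 hit [D]
  5 | W B1 → L1 hit [D]
  6 | W B0 → L0 miss [D]
  7 | R B0 → L0 hit [D]
  8 | R B1 → L1 hit [D]
  9 | W B2 → L0 miss wb→B0 [D]
  10 | W B0 → L0 miss wb→B2 [D]
  11 | W B0 → L0 hit [D]
  12 | R B2 → L0 miss wb→B0 [-]
  13 | R B1 → L1 hit [D]
  14 | W B3 → L1 miss wb→B1 [D]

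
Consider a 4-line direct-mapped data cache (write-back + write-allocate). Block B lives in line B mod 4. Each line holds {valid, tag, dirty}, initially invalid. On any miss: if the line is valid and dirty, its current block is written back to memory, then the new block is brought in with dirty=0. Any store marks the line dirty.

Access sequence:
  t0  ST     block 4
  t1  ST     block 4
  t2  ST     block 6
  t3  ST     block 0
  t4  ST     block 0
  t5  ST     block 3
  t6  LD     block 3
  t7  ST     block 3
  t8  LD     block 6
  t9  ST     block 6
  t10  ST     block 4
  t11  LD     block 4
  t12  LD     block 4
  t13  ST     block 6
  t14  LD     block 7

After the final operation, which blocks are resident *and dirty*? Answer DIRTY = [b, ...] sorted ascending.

  0 | W B4 → L0 miss [D]
  1 | W B4 → L0 hit [D]
  2 | W B6 → L2 miss [D]
  3 | W B0 → L0 miss wb→B4 [D]
  4 | W B0 → L0 hit [D]
  5 | W B3 → L3 miss [D]
  6 | R B3 → L3 hit [D]
  7 | W B3 → L3 hit [D]
  8 | R B6 → L2 hit [D]
  9 | W B6 → L2 hit [D]
  10 | W B4 → L0 miss wb→B0 [D]
  11 | R B4 → L0 hit [D]
  12 | R B4 → L0 hit [D]
  13 | W B6 → L2 hit [D]
  14 | R B7 → L3 miss wb→B3 [-]

DIRTY = [4, 6]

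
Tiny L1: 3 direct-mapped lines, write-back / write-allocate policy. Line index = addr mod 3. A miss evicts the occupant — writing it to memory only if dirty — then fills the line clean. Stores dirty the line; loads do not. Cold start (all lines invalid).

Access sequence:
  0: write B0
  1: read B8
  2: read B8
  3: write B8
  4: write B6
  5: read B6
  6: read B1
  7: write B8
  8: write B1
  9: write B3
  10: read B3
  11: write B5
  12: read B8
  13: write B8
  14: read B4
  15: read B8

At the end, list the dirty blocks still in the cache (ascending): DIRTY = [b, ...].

0: W B0 → L0 miss [D]
1: R B8 → L2 miss [-]
2: R B8 → L2 hit [-]
3: W B8 → L2 hit [D]
4: W B6 → L0 miss wb→B0 [D]
5: R B6 → L0 hit [D]
6: R B1 → L1 miss [-]
7: W B8 → L2 hit [D]
8: W B1 → L1 hit [D]
9: W B3 → L0 miss wb→B6 [D]
10: R B3 → L0 hit [D]
11: W B5 → L2 miss wb→B8 [D]
12: R B8 → L2 miss wb→B5 [-]
13: W B8 → L2 hit [D]
14: R B4 → L1 miss wb→B1 [-]
15: R B8 → L2 hit [D]

DIRTY = [3, 8]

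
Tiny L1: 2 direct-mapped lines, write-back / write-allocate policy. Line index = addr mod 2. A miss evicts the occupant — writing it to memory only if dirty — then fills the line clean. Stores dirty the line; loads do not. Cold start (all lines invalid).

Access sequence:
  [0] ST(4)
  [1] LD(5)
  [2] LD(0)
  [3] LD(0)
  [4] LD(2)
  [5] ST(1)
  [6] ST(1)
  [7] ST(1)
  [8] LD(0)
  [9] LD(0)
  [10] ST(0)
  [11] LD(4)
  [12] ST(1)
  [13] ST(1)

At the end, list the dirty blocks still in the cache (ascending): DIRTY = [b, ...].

DIRTY = [1]

0: W B4 → L0 miss [D]
1: R B5 → L1 miss [-]
2: R B0 → L0 miss wb→B4 [-]
3: R B0 → L0 hit [-]
4: R B2 → L0 miss [-]
5: W B1 → L1 miss [D]
6: W B1 → L1 hit [D]
7: W B1 → L1 hit [D]
8: R B0 → L0 miss [-]
9: R B0 → L0 hit [-]
10: W B0 → L0 hit [D]
11: R B4 → L0 miss wb→B0 [-]
12: W B1 → L1 hit [D]
13: W B1 → L1 hit [D]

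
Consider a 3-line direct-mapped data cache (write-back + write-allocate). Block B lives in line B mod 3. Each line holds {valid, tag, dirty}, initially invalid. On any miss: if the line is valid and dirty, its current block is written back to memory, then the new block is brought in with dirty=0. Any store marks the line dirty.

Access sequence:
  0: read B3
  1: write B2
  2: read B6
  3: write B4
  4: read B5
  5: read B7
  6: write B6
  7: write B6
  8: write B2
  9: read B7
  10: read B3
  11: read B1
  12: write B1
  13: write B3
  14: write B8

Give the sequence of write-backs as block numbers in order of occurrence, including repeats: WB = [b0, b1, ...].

WB = [2, 4, 6, 2]

  0 | R B3 → L0 miss [-]
  1 | W B2 → L2 miss [D]
  2 | R B6 → L0 miss [-]
  3 | W B4 → L1 miss [D]
  4 | R B5 → L2 miss wb→B2 [-]
  5 | R B7 → L1 miss wb→B4 [-]
  6 | W B6 → L0 hit [D]
  7 | W B6 → L0 hit [D]
  8 | W B2 → L2 miss [D]
  9 | R B7 → L1 hit [-]
  10 | R B3 → L0 miss wb→B6 [-]
  11 | R B1 → L1 miss [-]
  12 | W B1 → L1 hit [D]
  13 | W B3 → L0 hit [D]
  14 | W B8 → L2 miss wb→B2 [D]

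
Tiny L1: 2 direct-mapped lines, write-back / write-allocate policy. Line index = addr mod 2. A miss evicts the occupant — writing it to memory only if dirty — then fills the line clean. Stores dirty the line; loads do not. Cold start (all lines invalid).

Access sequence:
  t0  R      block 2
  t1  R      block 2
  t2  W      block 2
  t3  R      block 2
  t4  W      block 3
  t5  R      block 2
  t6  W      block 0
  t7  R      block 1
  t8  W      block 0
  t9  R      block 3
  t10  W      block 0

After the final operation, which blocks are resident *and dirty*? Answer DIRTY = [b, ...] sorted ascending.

0: R B2 → L0 miss [-]
1: R B2 → L0 hit [-]
2: W B2 → L0 hit [D]
3: R B2 → L0 hit [D]
4: W B3 → L1 miss [D]
5: R B2 → L0 hit [D]
6: W B0 → L0 miss wb→B2 [D]
7: R B1 → L1 miss wb→B3 [-]
8: W B0 → L0 hit [D]
9: R B3 → L1 miss [-]
10: W B0 → L0 hit [D]

DIRTY = [0]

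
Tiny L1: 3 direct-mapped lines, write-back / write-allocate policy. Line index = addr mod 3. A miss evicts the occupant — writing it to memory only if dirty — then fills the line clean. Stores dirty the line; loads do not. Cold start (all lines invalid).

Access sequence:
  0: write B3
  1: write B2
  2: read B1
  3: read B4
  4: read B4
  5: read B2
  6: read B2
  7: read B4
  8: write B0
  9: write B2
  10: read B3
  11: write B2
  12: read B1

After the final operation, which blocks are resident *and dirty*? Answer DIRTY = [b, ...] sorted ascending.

0: W B3 -> L0 miss  d=D]
1: W B2 -> L2 miss  d=D]
2: R B1 -> L1 miss  d=-]
3: R B4 -> L1 miss  d=-]
4: R B4 -> L1 hit  d=-]
5: R B2 -> L2 hit  d=D]
6: R B2 -> L2 hit  d=D]
7: R B4 -> L1 hit  d=-]
8: W B0 -> L0 miss wb->B3  d=D]
9: W B2 -> L2 hit  d=D]
10: R B3 -> L0 miss wb->B0  d=-]
11: W B2 -> L2 hit  d=D]
12: R B1 -> L1 miss  d=-]

DIRTY = [2]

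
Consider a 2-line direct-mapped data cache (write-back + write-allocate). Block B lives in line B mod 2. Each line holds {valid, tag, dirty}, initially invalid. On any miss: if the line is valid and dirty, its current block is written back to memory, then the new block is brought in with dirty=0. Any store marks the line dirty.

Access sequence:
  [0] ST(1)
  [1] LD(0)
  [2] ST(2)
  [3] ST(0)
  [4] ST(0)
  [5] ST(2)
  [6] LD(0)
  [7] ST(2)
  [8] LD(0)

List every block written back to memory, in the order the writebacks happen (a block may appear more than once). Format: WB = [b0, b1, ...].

0: W B1 → L1 miss [D]
1: R B0 → L0 miss [-]
2: W B2 → L0 miss [D]
3: W B0 → L0 miss wb→B2 [D]
4: W B0 → L0 hit [D]
5: W B2 → L0 miss wb→B0 [D]
6: R B0 → L0 miss wb→B2 [-]
7: W B2 → L0 miss [D]
8: R B0 → L0 miss wb→B2 [-]

WB = [2, 0, 2, 2]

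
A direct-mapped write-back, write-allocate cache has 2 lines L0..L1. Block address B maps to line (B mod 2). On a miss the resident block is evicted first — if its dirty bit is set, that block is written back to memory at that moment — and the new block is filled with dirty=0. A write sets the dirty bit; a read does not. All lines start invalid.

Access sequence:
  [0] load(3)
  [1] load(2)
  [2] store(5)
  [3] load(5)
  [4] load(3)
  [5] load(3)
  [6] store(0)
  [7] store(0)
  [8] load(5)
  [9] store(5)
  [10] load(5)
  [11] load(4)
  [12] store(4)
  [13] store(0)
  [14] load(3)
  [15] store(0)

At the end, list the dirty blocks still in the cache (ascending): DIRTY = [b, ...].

DIRTY = [0]

  0 | R B3 → L1 miss [-]
  1 | R B2 → L0 miss [-]
  2 | W B5 → L1 miss [D]
  3 | R B5 → L1 hit [D]
  4 | R B3 → L1 miss wb→B5 [-]
  5 | R B3 → L1 hit [-]
  6 | W B0 → L0 miss [D]
  7 | W B0 → L0 hit [D]
  8 | R B5 → L1 miss [-]
  9 | W B5 → L1 hit [D]
  10 | R B5 → L1 hit [D]
  11 | R B4 → L0 miss wb→B0 [-]
  12 | W B4 → L0 hit [D]
  13 | W B0 → L0 miss wb→B4 [D]
  14 | R B3 → L1 miss wb→B5 [-]
  15 | W B0 → L0 hit [D]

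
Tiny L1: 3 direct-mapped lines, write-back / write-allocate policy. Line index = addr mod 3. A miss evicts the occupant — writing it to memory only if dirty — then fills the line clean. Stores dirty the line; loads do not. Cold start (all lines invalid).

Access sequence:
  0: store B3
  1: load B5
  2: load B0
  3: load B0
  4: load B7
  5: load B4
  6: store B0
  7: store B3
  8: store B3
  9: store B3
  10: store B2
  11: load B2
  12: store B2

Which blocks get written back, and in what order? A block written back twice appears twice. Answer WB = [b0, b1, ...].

0: W B3 → L0 miss [D]
1: R B5 → L2 miss [-]
2: R B0 → L0 miss wb→B3 [-]
3: R B0 → L0 hit [-]
4: R B7 → L1 miss [-]
5: R B4 → L1 miss [-]
6: W B0 → L0 hit [D]
7: W B3 → L0 miss wb→B0 [D]
8: W B3 → L0 hit [D]
9: W B3 → L0 hit [D]
10: W B2 → L2 miss [D]
11: R B2 → L2 hit [D]
12: W B2 → L2 hit [D]

WB = [3, 0]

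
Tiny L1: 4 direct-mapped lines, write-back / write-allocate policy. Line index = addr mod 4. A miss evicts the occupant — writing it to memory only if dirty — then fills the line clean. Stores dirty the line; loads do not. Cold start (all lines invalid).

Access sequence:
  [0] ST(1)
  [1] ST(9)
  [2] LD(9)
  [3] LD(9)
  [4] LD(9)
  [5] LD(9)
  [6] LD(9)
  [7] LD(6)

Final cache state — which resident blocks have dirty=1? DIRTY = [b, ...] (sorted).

DIRTY = [9]

0: W B1 → L1 miss [D]
1: W B9 → L1 miss wb→B1 [D]
2: R B9 → L1 hit [D]
3: R B9 → L1 hit [D]
4: R B9 → L1 hit [D]
5: R B9 → L1 hit [D]
6: R B9 → L1 hit [D]
7: R B6 → L2 miss [-]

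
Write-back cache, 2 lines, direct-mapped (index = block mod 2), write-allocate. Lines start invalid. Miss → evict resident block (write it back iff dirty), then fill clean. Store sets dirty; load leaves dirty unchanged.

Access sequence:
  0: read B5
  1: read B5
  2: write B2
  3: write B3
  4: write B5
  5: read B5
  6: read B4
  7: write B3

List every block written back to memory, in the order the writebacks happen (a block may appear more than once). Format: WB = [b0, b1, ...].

WB = [3, 2, 5]

0: R B5 -> L1 miss  d=-]
1: R B5 -> L1 hit  d=-]
2: W B2 -> L0 miss  d=D]
3: W B3 -> L1 miss  d=D]
4: W B5 -> L1 miss wb->B3  d=D]
5: R B5 -> L1 hit  d=D]
6: R B4 -> L0 miss wb->B2  d=-]
7: W B3 -> L1 miss wb->B5  d=D]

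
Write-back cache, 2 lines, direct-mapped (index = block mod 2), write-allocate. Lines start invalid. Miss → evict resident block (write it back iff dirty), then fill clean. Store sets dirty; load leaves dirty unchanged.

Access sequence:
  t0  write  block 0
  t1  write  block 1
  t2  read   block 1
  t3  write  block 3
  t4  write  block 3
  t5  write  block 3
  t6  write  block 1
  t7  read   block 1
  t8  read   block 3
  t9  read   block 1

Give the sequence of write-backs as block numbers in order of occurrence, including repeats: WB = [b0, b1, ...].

0: W B0 -> L0 miss  d=D]
1: W B1 -> L1 miss  d=D]
2: R B1 -> L1 hit  d=D]
3: W B3 -> L1 miss wb->B1  d=D]
4: W B3 -> L1 hit  d=D]
5: W B3 -> L1 hit  d=D]
6: W B1 -> L1 miss wb->B3  d=D]
7: R B1 -> L1 hit  d=D]
8: R B3 -> L1 miss wb->B1  d=-]
9: R B1 -> L1 miss  d=-]

WB = [1, 3, 1]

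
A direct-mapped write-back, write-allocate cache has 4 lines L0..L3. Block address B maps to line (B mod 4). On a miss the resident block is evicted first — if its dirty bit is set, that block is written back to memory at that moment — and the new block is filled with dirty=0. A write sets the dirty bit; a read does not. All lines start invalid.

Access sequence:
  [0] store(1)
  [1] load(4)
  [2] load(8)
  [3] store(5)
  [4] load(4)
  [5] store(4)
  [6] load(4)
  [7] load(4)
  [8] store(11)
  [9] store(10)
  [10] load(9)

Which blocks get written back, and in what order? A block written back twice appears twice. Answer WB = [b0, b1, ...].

WB = [1, 5]

0: W B1 -> L1 miss  d=D]
1: R B4 -> L0 miss  d=-]
2: R B8 -> L0 miss  d=-]
3: W B5 -> L1 miss wb->B1  d=D]
4: R B4 -> L0 miss  d=-]
5: W B4 -> L0 hit  d=D]
6: R B4 -> L0 hit  d=D]
7: R B4 -> L0 hit  d=D]
8: W B11 -> L3 miss  d=D]
9: W B10 -> L2 miss  d=D]
10: R B9 -> L1 miss wb->B5  d=-]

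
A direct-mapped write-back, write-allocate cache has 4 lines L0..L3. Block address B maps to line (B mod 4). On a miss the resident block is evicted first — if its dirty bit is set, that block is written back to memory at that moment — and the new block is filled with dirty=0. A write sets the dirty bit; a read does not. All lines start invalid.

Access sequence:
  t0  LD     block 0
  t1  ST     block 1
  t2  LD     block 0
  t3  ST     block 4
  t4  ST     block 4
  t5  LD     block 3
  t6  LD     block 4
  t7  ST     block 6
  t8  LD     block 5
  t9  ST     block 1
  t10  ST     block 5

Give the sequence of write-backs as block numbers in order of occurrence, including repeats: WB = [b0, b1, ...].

WB = [1, 1]

0: R B0 → L0 miss [-]
1: W B1 → L1 miss [D]
2: R B0 → L0 hit [-]
3: W B4 → L0 miss [D]
4: W B4 → L0 hit [D]
5: R B3 → L3 miss [-]
6: R B4 → L0 hit [D]
7: W B6 → L2 miss [D]
8: R B5 → L1 miss wb→B1 [-]
9: W B1 → L1 miss [D]
10: W B5 → L1 miss wb→B1 [D]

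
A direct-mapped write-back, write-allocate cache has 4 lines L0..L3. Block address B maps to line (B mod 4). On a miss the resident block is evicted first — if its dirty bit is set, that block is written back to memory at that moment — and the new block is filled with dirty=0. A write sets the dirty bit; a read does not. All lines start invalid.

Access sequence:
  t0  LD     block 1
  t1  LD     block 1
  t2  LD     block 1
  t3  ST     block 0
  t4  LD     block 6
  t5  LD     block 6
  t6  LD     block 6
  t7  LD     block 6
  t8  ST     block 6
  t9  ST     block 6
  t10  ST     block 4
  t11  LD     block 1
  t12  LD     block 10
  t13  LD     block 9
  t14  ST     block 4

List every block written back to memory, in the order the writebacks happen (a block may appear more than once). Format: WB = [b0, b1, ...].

  0 | R B1 → L1 miss [-]
  1 | R B1 → L1 hit [-]
  2 | R B1 → L1 hit [-]
  3 | W B0 → L0 miss [D]
  4 | R B6 → L2 miss [-]
  5 | R B6 → L2 hit [-]
  6 | R B6 → L2 hit [-]
  7 | R B6 → L2 hit [-]
  8 | W B6 → L2 hit [D]
  9 | W B6 → L2 hit [D]
  10 | W B4 → L0 miss wb→B0 [D]
  11 | R B1 → L1 hit [-]
  12 | R B10 → L2 miss wb→B6 [-]
  13 | R B9 → L1 miss [-]
  14 | W B4 → L0 hit [D]

WB = [0, 6]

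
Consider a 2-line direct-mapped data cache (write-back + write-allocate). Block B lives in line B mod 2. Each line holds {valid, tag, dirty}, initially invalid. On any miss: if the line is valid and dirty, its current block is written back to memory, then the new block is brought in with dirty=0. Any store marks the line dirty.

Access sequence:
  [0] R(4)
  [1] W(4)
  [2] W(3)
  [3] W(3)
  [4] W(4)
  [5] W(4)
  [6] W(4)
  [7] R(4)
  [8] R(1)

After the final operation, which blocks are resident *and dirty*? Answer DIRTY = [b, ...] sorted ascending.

0: R B4 → L0 miss [-]
1: W B4 → L0 hit [D]
2: W B3 → L1 miss [D]
3: W B3 → L1 hit [D]
4: W B4 → L0 hit [D]
5: W B4 → L0 hit [D]
6: W B4 → L0 hit [D]
7: R B4 → L0 hit [D]
8: R B1 → L1 miss wb→B3 [-]

DIRTY = [4]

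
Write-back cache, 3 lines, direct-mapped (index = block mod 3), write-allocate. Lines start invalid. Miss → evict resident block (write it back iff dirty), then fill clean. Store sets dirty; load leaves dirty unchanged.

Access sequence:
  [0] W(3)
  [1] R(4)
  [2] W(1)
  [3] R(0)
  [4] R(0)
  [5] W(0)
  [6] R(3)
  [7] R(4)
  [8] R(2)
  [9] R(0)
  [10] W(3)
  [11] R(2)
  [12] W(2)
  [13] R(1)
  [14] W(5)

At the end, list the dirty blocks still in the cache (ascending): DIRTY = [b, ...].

  0 | W B3 → L0 miss [D]
  1 | R B4 → L1 miss [-]
  2 | W B1 → L1 miss [D]
  3 | R B0 → L0 miss wb→B3 [-]
  4 | R B0 → L0 hit [-]
  5 | W B0 → L0 hit [D]
  6 | R B3 → L0 miss wb→B0 [-]
  7 | R B4 → L1 miss wb→B1 [-]
  8 | R B2 → L2 miss [-]
  9 | R B0 → L0 miss [-]
  10 | W B3 → L0 miss [D]
  11 | R B2 → L2 hit [-]
  12 | W B2 → L2 hit [D]
  13 | R B1 → L1 miss [-]
  14 | W B5 → L2 miss wb→B2 [D]

DIRTY = [3, 5]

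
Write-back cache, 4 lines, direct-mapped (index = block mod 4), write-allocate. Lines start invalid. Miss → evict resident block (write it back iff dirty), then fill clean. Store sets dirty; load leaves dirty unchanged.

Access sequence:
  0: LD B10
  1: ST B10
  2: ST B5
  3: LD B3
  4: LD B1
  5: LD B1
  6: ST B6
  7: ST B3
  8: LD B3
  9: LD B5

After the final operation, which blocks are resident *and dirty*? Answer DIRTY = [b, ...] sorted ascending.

0: R B10 -> L2 miss  d=-]
1: W B10 -> L2 hit  d=D]
2: W B5 -> L1 miss  d=D]
3: R B3 -> L3 miss  d=-]
4: R B1 -> L1 miss wb->B5  d=-]
5: R B1 -> L1 hit  d=-]
6: W B6 -> L2 miss wb->B10  d=D]
7: W B3 -> L3 hit  d=D]
8: R B3 -> L3 hit  d=D]
9: R B5 -> L1 miss  d=-]

DIRTY = [3, 6]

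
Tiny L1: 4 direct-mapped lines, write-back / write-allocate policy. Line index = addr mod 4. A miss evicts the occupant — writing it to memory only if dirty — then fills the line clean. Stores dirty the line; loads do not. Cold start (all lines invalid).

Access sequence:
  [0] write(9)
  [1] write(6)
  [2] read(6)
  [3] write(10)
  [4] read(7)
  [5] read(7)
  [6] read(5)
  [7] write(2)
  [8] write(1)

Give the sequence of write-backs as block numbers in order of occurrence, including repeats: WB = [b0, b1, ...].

0: W B9 -> L1 miss  d=D]
1: W B6 -> L2 miss  d=D]
2: R B6 -> L2 hit  d=D]
3: W B10 -> L2 miss wb->B6  d=D]
4: R B7 -> L3 miss  d=-]
5: R B7 -> L3 hit  d=-]
6: R B5 -> L1 miss wb->B9  d=-]
7: W B2 -> L2 miss wb->B10  d=D]
8: W B1 -> L1 miss  d=D]

WB = [6, 9, 10]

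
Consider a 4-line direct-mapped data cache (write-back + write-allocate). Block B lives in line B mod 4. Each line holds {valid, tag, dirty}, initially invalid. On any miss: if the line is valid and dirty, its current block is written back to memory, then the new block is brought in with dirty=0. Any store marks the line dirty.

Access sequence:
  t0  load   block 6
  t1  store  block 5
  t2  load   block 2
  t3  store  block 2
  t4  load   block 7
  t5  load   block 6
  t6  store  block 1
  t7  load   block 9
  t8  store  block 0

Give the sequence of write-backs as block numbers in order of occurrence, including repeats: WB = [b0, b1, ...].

0: R B6 -> L2 miss  d=-]
1: W B5 -> L1 miss  d=D]
2: R B2 -> L2 miss  d=-]
3: W B2 -> L2 hit  d=D]
4: R B7 -> L3 miss  d=-]
5: R B6 -> L2 miss wb->B2  d=-]
6: W B1 -> L1 miss wb->B5  d=D]
7: R B9 -> L1 miss wb->B1  d=-]
8: W B0 -> L0 miss  d=D]

WB = [2, 5, 1]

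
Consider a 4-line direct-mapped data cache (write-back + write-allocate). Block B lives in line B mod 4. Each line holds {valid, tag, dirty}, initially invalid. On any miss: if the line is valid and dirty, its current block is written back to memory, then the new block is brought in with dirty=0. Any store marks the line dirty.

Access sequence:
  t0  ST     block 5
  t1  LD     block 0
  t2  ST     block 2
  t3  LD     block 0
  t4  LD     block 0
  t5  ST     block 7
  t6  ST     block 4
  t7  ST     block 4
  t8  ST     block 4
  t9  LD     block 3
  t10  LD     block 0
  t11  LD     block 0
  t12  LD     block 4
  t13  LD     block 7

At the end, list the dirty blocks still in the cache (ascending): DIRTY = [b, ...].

DIRTY = [2, 5]

  0 | W B5 → L1 miss [D]
  1 | R B0 → L0 miss [-]
  2 | W B2 → L2 miss [D]
  3 | R B0 → L0 hit [-]
  4 | R B0 → L0 hit [-]
  5 | W B7 → L3 miss [D]
  6 | W B4 → L0 miss [D]
  7 | W B4 → L0 hit [D]
  8 | W B4 → L0 hit [D]
  9 | R B3 → L3 miss wb→B7 [-]
  10 | R B0 → L0 miss wb→B4 [-]
  11 | R B0 → L0 hit [-]
  12 | R B4 → L0 miss [-]
  13 | R B7 → L3 miss [-]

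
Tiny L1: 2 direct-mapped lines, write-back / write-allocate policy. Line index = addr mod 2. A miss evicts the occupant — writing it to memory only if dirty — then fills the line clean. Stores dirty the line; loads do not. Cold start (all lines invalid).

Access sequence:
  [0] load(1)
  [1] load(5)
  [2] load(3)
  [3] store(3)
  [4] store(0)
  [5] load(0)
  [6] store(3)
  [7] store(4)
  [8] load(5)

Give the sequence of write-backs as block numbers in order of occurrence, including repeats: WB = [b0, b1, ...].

WB = [0, 3]

  0 | R B1 → L1 miss [-]
  1 | R B5 → L1 miss [-]
  2 | R B3 → L1 miss [-]
  3 | W B3 → L1 hit [D]
  4 | W B0 → L0 miss [D]
  5 | R B0 → L0 hit [D]
  6 | W B3 → L1 hit [D]
  7 | W B4 → L0 miss wb→B0 [D]
  8 | R B5 → L1 miss wb→B3 [-]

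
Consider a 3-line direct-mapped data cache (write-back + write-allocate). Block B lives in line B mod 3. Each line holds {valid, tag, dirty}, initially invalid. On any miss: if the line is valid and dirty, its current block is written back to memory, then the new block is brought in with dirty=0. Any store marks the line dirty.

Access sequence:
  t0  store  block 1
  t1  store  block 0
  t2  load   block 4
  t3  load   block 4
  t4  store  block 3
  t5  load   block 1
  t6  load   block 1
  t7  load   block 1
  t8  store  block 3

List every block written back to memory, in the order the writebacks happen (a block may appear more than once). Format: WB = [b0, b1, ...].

WB = [1, 0]

  0 | W B1 → L1 miss [D]
  1 | W B0 → L0 miss [D]
  2 | R B4 → L1 miss wb→B1 [-]
  3 | R B4 → L1 hit [-]
  4 | W B3 → L0 miss wb→B0 [D]
  5 | R B1 → L1 miss [-]
  6 | R B1 → L1 hit [-]
  7 | R B1 → L1 hit [-]
  8 | W B3 → L0 hit [D]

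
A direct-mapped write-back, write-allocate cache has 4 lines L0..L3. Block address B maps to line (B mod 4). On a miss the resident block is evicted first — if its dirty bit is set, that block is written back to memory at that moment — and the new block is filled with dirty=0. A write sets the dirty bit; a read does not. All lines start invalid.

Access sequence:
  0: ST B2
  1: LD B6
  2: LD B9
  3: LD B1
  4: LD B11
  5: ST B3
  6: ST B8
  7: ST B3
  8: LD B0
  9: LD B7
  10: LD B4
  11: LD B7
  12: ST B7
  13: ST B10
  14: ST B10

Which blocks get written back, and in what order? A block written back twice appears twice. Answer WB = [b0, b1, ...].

  0 | W B2 → L2 miss [D]
  1 | R B6 → L2 miss wb→B2 [-]
  2 | R B9 → L1 miss [-]
  3 | R B1 → L1 miss [-]
  4 | R B11 → L3 miss [-]
  5 | W B3 → L3 miss [D]
  6 | W B8 → L0 miss [D]
  7 | W B3 → L3 hit [D]
  8 | R B0 → L0 miss wb→B8 [-]
  9 | R B7 → L3 miss wb→B3 [-]
  10 | R B4 → L0 miss [-]
  11 | R B7 → L3 hit [-]
  12 | W B7 → L3 hit [D]
  13 | W B10 → L2 miss [D]
  14 | W B10 → L2 hit [D]

WB = [2, 8, 3]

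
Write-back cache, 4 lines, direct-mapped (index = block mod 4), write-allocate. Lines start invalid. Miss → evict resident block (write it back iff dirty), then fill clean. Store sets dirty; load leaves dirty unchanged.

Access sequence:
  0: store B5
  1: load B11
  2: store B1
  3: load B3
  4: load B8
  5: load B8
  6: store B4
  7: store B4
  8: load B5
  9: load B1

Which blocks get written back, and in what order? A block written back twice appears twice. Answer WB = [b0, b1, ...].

WB = [5, 1]

  0 | W B5 → L1 miss [D]
  1 | R B11 → L3 miss [-]
  2 | W B1 → L1 miss wb→B5 [D]
  3 | R B3 → L3 miss [-]
  4 | R B8 → L0 miss [-]
  5 | R B8 → L0 hit [-]
  6 | W B4 → L0 miss [D]
  7 | W B4 → L0 hit [D]
  8 | R B5 → L1 miss wb→B1 [-]
  9 | R B1 → L1 miss [-]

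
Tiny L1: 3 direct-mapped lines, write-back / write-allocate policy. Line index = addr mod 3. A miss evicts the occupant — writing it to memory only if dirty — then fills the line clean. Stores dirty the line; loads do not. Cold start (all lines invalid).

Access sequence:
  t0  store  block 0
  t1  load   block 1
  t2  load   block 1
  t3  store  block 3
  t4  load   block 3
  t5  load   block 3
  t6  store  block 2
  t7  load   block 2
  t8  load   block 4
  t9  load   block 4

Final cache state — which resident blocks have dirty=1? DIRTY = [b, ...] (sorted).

DIRTY = [2, 3]

0: W B0 -> L0 miss  d=D]
1: R B1 -> L1 miss  d=-]
2: R B1 -> L1 hit  d=-]
3: W B3 -> L0 miss wb->B0  d=D]
4: R B3 -> L0 hit  d=D]
5: R B3 -> L0 hit  d=D]
6: W B2 -> L2 miss  d=D]
7: R B2 -> L2 hit  d=D]
8: R B4 -> L1 miss  d=-]
9: R B4 -> L1 hit  d=-]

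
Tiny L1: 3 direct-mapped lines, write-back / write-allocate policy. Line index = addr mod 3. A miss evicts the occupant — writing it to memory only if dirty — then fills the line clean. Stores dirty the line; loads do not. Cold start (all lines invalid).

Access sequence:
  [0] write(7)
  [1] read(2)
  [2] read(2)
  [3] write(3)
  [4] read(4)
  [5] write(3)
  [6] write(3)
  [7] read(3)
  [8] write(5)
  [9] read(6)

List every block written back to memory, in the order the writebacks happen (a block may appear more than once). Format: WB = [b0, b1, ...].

WB = [7, 3]

0: W B7 -> L1 miss  d=D]
1: R B2 -> L2 miss  d=-]
2: R B2 -> L2 hit  d=-]
3: W B3 -> L0 miss  d=D]
4: R B4 -> L1 miss wb->B7  d=-]
5: W B3 -> L0 hit  d=D]
6: W B3 -> L0 hit  d=D]
7: R B3 -> L0 hit  d=D]
8: W B5 -> L2 miss  d=D]
9: R B6 -> L0 miss wb->B3  d=-]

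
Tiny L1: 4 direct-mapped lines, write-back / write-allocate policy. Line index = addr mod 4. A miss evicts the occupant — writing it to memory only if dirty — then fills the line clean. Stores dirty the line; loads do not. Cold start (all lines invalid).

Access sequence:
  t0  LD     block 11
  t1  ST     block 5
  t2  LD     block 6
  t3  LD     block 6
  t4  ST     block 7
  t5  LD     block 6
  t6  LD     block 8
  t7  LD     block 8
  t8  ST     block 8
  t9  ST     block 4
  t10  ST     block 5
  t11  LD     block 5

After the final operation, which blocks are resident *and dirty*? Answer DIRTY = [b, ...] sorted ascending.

DIRTY = [4, 5, 7]

  0 | R B11 → L3 miss [-]
  1 | W B5 → L1 miss [D]
  2 | R B6 → L2 miss [-]
  3 | R B6 → L2 hit [-]
  4 | W B7 → L3 miss [D]
  5 | R B6 → L2 hit [-]
  6 | R B8 → L0 miss [-]
  7 | R B8 → L0 hit [-]
  8 | W B8 → L0 hit [D]
  9 | W B4 → L0 miss wb→B8 [D]
  10 | W B5 → L1 hit [D]
  11 | R B5 → L1 hit [D]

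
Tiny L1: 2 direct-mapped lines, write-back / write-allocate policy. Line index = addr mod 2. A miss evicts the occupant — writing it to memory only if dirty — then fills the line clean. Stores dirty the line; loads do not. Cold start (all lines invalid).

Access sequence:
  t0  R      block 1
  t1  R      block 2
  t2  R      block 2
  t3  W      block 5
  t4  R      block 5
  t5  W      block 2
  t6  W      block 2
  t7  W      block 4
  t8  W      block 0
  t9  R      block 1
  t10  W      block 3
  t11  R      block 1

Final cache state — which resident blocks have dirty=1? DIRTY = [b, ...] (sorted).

0: R B1 → L1 miss [-]
1: R B2 → L0 miss [-]
2: R B2 → L0 hit [-]
3: W B5 → L1 miss [D]
4: R B5 → L1 hit [D]
5: W B2 → L0 hit [D]
6: W B2 → L0 hit [D]
7: W B4 → L0 miss wb→B2 [D]
8: W B0 → L0 miss wb→B4 [D]
9: R B1 → L1 miss wb→B5 [-]
10: W B3 → L1 miss [D]
11: R B1 → L1 miss wb→B3 [-]

DIRTY = [0]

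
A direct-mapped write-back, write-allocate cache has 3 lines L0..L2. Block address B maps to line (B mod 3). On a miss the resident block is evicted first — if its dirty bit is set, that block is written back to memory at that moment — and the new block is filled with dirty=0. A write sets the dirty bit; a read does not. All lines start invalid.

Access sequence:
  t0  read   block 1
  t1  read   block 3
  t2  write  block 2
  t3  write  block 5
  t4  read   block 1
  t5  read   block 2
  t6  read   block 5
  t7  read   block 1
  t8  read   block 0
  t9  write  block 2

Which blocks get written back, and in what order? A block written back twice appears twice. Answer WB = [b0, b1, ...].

WB = [2, 5]

  0 | R B1 → L1 miss [-]
  1 | R B3 → L0 miss [-]
  2 | W B2 → L2 miss [D]
  3 | W B5 → L2 miss wb→B2 [D]
  4 | R B1 → L1 hit [-]
  5 | R B2 → L2 miss wb→B5 [-]
  6 | R B5 → L2 miss [-]
  7 | R B1 → L1 hit [-]
  8 | R B0 → L0 miss [-]
  9 | W B2 → L2 miss [D]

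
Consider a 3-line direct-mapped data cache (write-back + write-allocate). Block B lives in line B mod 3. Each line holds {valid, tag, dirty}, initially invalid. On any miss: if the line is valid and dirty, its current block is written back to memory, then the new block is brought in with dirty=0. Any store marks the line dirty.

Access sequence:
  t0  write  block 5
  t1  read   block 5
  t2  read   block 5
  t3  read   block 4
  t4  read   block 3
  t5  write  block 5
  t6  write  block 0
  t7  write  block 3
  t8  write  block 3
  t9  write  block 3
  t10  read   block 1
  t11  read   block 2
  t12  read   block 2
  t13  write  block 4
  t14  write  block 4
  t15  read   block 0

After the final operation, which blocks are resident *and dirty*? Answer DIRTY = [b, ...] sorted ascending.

  0 | W B5 → L2 miss [D]
  1 | R B5 → L2 hit [D]
  2 | R B5 → L2 hit [D]
  3 | R B4 → L1 miss [-]
  4 | R B3 → L0 miss [-]
  5 | W B5 → L2 hit [D]
  6 | W B0 → L0 miss [D]
  7 | W B3 → L0 miss wb→B0 [D]
  8 | W B3 → L0 hit [D]
  9 | W B3 → L0 hit [D]
  10 | R B1 → L1 miss [-]
  11 | R B2 → L2 miss wb→B5 [-]
  12 | R B2 → L2 hit [-]
  13 | W B4 → L1 miss [D]
  14 | W B4 → L1 hit [D]
  15 | R B0 → L0 miss wb→B3 [-]

DIRTY = [4]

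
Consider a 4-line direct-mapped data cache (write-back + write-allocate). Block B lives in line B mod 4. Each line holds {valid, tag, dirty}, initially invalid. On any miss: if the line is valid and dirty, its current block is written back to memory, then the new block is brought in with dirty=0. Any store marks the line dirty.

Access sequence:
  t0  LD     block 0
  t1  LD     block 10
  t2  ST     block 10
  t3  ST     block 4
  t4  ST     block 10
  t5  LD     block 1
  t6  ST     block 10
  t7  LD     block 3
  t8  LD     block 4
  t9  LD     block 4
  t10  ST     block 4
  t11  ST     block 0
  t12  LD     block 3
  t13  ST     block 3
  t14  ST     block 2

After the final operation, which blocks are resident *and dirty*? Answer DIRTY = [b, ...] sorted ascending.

DIRTY = [0, 2, 3]

0: R B0 → L0 miss [-]
1: R B10 → L2 miss [-]
2: W B10 → L2 hit [D]
3: W B4 → L0 miss [D]
4: W B10 → L2 hit [D]
5: R B1 → L1 miss [-]
6: W B10 → L2 hit [D]
7: R B3 → L3 miss [-]
8: R B4 → L0 hit [D]
9: R B4 → L0 hit [D]
10: W B4 → L0 hit [D]
11: W B0 → L0 miss wb→B4 [D]
12: R B3 → L3 hit [-]
13: W B3 → L3 hit [D]
14: W B2 → L2 miss wb→B10 [D]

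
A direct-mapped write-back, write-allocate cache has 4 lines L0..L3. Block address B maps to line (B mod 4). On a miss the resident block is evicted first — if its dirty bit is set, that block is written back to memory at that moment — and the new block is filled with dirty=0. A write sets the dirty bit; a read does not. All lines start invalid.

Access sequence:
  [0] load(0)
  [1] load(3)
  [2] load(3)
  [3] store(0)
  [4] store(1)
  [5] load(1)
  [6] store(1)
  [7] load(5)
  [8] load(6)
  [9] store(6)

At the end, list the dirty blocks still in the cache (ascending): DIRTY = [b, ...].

0: R B0 → L0 miss [-]
1: R B3 → L3 miss [-]
2: R B3 → L3 hit [-]
3: W B0 → L0 hit [D]
4: W B1 → L1 miss [D]
5: R B1 → L1 hit [D]
6: W B1 → L1 hit [D]
7: R B5 → L1 miss wb→B1 [-]
8: R B6 → L2 miss [-]
9: W B6 → L2 hit [D]

DIRTY = [0, 6]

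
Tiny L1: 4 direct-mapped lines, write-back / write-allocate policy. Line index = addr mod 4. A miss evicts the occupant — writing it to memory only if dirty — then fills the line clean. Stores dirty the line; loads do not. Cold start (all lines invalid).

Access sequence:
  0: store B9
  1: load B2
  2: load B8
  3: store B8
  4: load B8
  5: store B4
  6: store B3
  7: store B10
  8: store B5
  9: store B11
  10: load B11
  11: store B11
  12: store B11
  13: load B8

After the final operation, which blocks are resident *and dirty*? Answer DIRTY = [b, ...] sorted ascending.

DIRTY = [5, 10, 11]

  0 | W B9 → L1 miss [D]
  1 | R B2 → L2 miss [-]
  2 | R B8 → L0 miss [-]
  3 | W B8 → L0 hit [D]
  4 | R B8 → L0 hit [D]
  5 | W B4 → L0 miss wb→B8 [D]
  6 | W B3 → L3 miss [D]
  7 | W B10 → L2 miss [D]
  8 | W B5 → L1 miss wb→B9 [D]
  9 | W B11 → L3 miss wb→B3 [D]
  10 | R B11 → L3 hit [D]
  11 | W B11 → L3 hit [D]
  12 | W B11 → L3 hit [D]
  13 | R B8 → L0 miss wb→B4 [-]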